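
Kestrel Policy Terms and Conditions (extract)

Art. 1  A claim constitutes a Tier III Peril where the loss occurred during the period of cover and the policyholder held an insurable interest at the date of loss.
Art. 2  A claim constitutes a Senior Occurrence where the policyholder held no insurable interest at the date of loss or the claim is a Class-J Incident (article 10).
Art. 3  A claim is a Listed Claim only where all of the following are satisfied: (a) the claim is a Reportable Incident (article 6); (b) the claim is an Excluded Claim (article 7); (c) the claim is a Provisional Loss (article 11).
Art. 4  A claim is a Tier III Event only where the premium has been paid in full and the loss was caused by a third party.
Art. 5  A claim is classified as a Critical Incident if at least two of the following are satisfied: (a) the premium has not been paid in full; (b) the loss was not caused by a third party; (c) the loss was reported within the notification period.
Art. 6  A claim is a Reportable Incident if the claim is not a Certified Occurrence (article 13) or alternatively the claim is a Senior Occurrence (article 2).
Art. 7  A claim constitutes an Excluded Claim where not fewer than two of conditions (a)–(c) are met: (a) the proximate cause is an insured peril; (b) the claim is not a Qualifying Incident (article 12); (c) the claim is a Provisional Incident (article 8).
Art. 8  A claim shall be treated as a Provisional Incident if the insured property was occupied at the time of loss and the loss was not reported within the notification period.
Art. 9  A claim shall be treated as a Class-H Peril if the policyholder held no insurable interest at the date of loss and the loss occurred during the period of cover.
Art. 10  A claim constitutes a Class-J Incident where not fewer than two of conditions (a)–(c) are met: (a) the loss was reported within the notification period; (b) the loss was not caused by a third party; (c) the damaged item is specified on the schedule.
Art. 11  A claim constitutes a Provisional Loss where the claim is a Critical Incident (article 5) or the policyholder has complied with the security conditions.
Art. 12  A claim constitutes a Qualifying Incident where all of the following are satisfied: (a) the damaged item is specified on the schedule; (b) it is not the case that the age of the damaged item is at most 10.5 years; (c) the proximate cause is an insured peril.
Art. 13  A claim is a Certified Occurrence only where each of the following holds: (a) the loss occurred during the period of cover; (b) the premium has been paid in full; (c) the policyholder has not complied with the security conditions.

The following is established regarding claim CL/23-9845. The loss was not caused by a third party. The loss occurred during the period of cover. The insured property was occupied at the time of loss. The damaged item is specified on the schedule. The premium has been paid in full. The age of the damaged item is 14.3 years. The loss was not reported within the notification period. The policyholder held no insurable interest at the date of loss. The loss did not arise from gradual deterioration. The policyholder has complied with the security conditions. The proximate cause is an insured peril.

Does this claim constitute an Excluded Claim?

Yes

article 12 — Qualifying Incident: [the damaged item is specified on the schedule? yes] AND [age of the damaged item: 14.3 years ≤ 10.5 years? no, so negated condition yes] AND [the proximate cause is an insured peril? yes] → satisfied.
article 8 — Provisional Incident: [the insured property was occupied at the time of loss? yes] AND [the loss was not reported within the notification period? yes] → satisfied.
article 7 — Excluded Claim: the proximate cause is an insured peril? yes; not a Qualifying Incident (article 12)? no; Provisional Incident (article 8)? yes — 2 of 3 hold (need ≥2) → satisfied.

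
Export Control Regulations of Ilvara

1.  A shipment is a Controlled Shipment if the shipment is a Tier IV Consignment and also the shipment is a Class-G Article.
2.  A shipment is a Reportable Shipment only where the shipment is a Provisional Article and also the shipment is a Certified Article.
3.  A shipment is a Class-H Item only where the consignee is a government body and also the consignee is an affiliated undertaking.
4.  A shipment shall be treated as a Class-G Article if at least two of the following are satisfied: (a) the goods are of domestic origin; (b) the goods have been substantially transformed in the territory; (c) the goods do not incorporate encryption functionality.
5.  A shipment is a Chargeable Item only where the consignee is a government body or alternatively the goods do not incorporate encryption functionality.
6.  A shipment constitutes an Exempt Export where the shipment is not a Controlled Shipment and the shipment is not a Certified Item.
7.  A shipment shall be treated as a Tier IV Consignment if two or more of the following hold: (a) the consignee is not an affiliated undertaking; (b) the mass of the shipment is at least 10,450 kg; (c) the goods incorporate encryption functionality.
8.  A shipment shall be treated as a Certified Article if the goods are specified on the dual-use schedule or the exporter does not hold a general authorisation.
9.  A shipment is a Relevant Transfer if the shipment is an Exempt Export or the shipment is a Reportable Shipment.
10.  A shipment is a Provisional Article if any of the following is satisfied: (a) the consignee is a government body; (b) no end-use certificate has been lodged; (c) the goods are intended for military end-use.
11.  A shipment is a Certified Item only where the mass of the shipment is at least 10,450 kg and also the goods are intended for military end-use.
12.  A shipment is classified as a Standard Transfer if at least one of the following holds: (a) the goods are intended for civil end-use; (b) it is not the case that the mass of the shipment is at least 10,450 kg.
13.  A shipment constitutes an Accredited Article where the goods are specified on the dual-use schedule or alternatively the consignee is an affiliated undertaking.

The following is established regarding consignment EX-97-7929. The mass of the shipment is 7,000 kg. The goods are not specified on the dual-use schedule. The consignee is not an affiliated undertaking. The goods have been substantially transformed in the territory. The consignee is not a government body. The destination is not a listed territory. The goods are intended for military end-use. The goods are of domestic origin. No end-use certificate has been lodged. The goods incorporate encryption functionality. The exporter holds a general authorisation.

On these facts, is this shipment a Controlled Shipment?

Under paragraph 7: the consignee is not an affiliated undertaking? yes; mass of the shipment: 7,000 kg ≥ 10,450 kg? no; the goods incorporate encryption functionality? yes — 2 of 3 hold (need ≥2) → satisfied.
Under paragraph 4: the goods are of domestic origin? yes; the goods have been substantially transformed in the territory? yes; the goods do not incorporate encryption functionality? no — 2 of 3 hold (need ≥2) → satisfied.
Under paragraph 1: Tier IV Consignment (paragraph 7)? yes; and Class-G Article (paragraph 4)? yes. So the shipment is a Controlled Shipment.

Yes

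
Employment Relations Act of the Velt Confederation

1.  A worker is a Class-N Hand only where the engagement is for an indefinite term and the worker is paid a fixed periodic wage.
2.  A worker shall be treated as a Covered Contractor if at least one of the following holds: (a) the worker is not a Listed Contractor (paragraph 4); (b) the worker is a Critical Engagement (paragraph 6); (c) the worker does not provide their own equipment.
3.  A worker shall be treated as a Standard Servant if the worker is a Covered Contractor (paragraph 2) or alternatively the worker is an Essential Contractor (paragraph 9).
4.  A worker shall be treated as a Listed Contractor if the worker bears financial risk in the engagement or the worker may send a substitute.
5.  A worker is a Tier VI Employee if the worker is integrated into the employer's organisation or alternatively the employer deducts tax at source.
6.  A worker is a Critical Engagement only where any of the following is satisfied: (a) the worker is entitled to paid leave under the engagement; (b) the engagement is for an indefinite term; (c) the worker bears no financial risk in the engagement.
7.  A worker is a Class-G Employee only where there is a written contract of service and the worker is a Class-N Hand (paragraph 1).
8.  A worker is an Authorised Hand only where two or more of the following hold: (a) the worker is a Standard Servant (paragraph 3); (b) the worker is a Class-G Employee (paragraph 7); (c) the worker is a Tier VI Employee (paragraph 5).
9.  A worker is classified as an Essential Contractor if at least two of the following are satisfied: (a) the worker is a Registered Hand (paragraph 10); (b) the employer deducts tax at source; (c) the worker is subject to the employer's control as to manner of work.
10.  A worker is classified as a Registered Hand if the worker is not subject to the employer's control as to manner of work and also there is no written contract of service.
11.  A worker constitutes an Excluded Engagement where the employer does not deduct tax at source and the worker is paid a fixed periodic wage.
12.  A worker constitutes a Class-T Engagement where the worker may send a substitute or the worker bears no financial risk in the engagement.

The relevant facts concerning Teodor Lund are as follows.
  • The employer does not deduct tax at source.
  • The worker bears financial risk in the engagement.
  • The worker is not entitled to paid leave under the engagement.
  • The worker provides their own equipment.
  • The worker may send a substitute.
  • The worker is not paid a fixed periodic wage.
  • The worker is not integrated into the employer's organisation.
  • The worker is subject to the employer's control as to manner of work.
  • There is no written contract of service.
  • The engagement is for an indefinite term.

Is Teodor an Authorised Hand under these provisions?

paragraph 4 — Listed Contractor: [the worker bears financial risk in the engagement? yes] OR [the worker may send a substitute? yes] → satisfied.
paragraph 6 — Critical Engagement: [the worker is entitled to paid leave under the engagement? no] OR [the engagement is for an indefinite term? yes] OR [the worker bears no financial risk in the engagement? no] → satisfied.
paragraph 2 — Covered Contractor: [not a Listed Contractor (paragraph 4)? no] OR [Critical Engagement (paragraph 6)? yes] OR [the worker does not provide their own equipment? no] → satisfied.
paragraph 10 — Registered Hand: [the worker is not subject to the employer's control as to manner of work? no] AND [there is no written contract of service? yes] → not satisfied.
paragraph 9 — Essential Contractor: Registered Hand (paragraph 10)? no; the employer deducts tax at source? no; the worker is subject to the employer's control as to manner of work? yes — 1 of 3 hold (need ≥2) → not satisfied.
paragraph 3 — Standard Servant: [Covered Contractor (paragraph 2)? yes] OR [Essential Contractor (paragraph 9)? no] → satisfied.
paragraph 1 — Class-N Hand: [the engagement is for an indefinite term? yes] AND [the worker is paid a fixed periodic wage? no] → not satisfied.
paragraph 7 — Class-G Employee: [there is a written contract of service? no] AND [Class-N Hand (paragraph 1)? no] → not satisfied.
paragraph 5 — Tier VI Employee: [the worker is integrated into the employer's organisation? no] OR [the employer deducts tax at source? no] → not satisfied.
paragraph 8 — Authorised Hand: Standard Servant (paragraph 3)? yes; Class-G Employee (paragraph 7)? no; Tier VI Employee (paragraph 5)? no — 1 of 3 hold (need ≥2) → not satisfied.

No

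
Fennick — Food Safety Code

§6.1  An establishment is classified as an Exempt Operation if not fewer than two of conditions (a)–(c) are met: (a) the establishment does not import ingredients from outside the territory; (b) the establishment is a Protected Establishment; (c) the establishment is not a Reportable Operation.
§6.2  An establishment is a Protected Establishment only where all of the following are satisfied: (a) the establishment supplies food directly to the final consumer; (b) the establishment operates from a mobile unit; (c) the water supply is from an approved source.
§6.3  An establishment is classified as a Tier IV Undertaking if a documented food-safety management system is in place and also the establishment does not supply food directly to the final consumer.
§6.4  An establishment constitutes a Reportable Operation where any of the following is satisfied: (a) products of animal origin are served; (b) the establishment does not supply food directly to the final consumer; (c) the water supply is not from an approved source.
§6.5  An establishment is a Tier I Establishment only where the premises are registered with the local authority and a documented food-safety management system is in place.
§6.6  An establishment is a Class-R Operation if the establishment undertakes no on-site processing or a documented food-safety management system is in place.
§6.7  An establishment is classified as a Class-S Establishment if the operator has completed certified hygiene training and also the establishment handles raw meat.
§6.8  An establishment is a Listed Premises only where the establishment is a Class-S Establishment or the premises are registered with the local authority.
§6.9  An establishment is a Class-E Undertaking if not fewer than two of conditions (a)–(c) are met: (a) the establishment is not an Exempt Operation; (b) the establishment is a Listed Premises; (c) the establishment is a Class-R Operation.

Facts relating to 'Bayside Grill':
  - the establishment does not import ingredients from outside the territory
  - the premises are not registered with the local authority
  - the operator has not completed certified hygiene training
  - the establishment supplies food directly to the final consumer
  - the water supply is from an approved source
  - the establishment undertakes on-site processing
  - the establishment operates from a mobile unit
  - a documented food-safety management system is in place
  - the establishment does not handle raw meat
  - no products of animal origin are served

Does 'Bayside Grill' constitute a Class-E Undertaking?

No

Under §6.2: the establishment supplies food directly to the final consumer? yes; and the establishment operates from a mobile unit? yes; and the water supply is from an approved source? yes. So the establishment is a Protected Establishment.
Under §6.4: products of animal origin are served? no; or the establishment does not supply food directly to the final consumer? no; or the water supply is not from an approved source? no. So the establishment is not a Reportable Operation.
Under §6.1: the establishment does not import ingredients from outside the territory? yes; Protected Establishment (§6.2)? yes; not a Reportable Operation (§6.4)? yes — 3 of 3 hold (need ≥2) → satisfied.
Under §6.7: the operator has completed certified hygiene training? no; and the establishment handles raw meat? no. So the establishment is not a Class-S Establishment.
Under §6.8: Class-S Establishment (§6.7)? no; or the premises are registered with the local authority? no. So the establishment is not a Listed Premises.
Under §6.6: the establishment undertakes no on-site processing? no; or a documented food-safety management system is in place? yes. So the establishment is a Class-R Operation.
Under §6.9: not an Exempt Operation (§6.1)? no; Listed Premises (§6.8)? no; Class-R Operation (§6.6)? yes — 1 of 3 hold (need ≥2) → not satisfied.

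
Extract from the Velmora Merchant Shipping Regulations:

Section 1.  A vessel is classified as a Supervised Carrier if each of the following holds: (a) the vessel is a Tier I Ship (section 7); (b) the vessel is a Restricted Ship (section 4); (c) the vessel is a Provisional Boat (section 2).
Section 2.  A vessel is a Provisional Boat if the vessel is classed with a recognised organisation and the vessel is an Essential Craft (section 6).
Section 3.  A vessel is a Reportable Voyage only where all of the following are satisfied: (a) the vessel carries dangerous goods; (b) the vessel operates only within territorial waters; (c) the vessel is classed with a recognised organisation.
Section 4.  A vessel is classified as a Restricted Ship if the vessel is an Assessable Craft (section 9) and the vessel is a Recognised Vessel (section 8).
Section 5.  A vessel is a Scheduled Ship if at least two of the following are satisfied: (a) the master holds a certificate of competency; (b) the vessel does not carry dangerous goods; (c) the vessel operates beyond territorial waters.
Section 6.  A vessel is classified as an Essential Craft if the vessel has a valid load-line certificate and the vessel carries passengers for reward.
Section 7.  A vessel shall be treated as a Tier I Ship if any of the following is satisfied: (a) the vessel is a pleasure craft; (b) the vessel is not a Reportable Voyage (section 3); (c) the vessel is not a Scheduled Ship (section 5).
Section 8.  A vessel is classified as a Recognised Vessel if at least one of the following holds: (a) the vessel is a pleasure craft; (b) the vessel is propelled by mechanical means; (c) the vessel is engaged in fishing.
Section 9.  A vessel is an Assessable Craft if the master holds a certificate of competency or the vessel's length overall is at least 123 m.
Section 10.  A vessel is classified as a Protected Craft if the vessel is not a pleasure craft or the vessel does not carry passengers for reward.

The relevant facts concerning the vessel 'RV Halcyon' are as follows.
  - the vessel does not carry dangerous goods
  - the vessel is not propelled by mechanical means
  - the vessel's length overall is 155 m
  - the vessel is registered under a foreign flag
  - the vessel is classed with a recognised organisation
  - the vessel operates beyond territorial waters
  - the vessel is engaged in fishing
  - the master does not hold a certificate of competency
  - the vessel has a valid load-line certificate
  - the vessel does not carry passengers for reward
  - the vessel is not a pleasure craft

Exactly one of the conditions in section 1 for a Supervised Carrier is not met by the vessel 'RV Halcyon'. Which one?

Provisional Boat

section 3 — Reportable Voyage: [the vessel carries dangerous goods? no] AND [the vessel operates only within territorial waters? no] AND [the vessel is classed with a recognised organisation? yes] → not satisfied.
section 5 — Scheduled Ship: the master holds a certificate of competency? no; the vessel does not carry dangerous goods? yes; the vessel operates beyond territorial waters? yes — 2 of 3 hold (need ≥2) → satisfied.
section 7 — Tier I Ship: [the vessel is a pleasure craft? no] OR [not a Reportable Voyage (section 3)? yes] OR [not a Scheduled Ship (section 5)? no] → satisfied.
section 9 — Assessable Craft: [the master holds a certificate of competency? no] OR [vessel's length overall: 155 m ≥ 123 m? yes] → satisfied.
section 8 — Recognised Vessel: [the vessel is a pleasure craft? no] OR [the vessel is propelled by mechanical means? no] OR [the vessel is engaged in fishing? yes] → satisfied.
section 4 — Restricted Ship: [Assessable Craft (section 9)? yes] AND [Recognised Vessel (section 8)? yes] → satisfied.
section 6 — Essential Craft: [the vessel has a valid load-line certificate? yes] AND [the vessel carries passengers for reward? no] → not satisfied.
section 2 — Provisional Boat: [the vessel is classed with a recognised organisation? yes] AND [Essential Craft (section 6)? no] → not satisfied.
section 1 — Supervised Carrier: [Tier I Ship (section 7)? yes] AND [Restricted Ship (section 4)? yes] AND [Provisional Boat (section 2)? no] → not satisfied.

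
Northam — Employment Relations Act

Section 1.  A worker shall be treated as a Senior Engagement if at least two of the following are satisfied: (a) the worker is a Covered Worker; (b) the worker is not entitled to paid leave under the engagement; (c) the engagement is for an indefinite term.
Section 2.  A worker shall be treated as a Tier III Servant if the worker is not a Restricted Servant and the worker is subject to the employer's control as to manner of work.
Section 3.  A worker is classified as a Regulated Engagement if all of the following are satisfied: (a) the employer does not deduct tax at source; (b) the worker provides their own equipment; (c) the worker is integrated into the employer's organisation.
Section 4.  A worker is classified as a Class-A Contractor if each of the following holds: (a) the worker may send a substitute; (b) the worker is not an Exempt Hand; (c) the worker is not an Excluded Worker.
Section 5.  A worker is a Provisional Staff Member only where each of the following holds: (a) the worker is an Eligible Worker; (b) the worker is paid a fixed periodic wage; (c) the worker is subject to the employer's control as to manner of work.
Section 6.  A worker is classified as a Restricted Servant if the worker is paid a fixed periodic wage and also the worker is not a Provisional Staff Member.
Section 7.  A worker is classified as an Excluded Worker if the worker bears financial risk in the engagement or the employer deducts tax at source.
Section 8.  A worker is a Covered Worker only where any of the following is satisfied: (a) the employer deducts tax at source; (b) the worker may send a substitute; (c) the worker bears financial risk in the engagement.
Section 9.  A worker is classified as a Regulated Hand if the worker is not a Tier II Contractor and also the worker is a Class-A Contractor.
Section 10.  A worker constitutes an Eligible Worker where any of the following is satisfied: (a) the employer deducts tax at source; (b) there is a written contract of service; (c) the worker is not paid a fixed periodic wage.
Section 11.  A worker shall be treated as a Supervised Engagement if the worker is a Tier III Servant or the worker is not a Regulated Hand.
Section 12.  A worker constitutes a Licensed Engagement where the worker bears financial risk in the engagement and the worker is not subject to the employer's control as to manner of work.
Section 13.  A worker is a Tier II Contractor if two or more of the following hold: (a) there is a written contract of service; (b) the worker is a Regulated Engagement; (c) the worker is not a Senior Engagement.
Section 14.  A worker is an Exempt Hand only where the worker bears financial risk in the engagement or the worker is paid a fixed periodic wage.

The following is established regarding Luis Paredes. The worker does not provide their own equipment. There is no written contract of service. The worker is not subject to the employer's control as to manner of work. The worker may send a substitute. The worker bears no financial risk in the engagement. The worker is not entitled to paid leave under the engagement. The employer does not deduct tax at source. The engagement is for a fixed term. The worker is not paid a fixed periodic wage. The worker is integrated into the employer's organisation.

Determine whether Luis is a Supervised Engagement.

section 10 — Eligible Worker: [the employer deducts tax at source? no] OR [there is a written contract of service? no] OR [the worker is not paid a fixed periodic wage? yes] → satisfied.
section 5 — Provisional Staff Member: [Eligible Worker (section 10)? yes] AND [the worker is paid a fixed periodic wage? no] AND [the worker is subject to the employer's control as to manner of work? no] → not satisfied.
section 6 — Restricted Servant: [the worker is paid a fixed periodic wage? no] AND [not a Provisional Staff Member (section 5)? yes] → not satisfied.
section 2 — Tier III Servant: [not a Restricted Servant (section 6)? yes] AND [the worker is subject to the employer's control as to manner of work? no] → not satisfied.
section 3 — Regulated Engagement: [the employer does not deduct tax at source? yes] AND [the worker provides their own equipment? no] AND [the worker is integrated into the employer's organisation? yes] → not satisfied.
section 8 — Covered Worker: [the employer deducts tax at source? no] OR [the worker may send a substitute? yes] OR [the worker bears financial risk in the engagement? no] → satisfied.
section 1 — Senior Engagement: Covered Worker (section 8)? yes; the worker is not entitled to paid leave under the engagement? yes; the engagement is for an indefinite term? no — 2 of 3 hold (need ≥2) → satisfied.
section 13 — Tier II Contractor: there is a written contract of service? no; Regulated Engagement (section 3)? no; not a Senior Engagement (section 1)? no — 0 of 3 hold (need ≥2) → not satisfied.
section 14 — Exempt Hand: [the worker bears financial risk in the engagement? no] OR [the worker is paid a fixed periodic wage? no] → not satisfied.
section 7 — Excluded Worker: [the worker bears financial risk in the engagement? no] OR [the employer deducts tax at source? no] → not satisfied.
section 4 — Class-A Contractor: [the worker may send a substitute? yes] AND [not an Exempt Hand (section 14)? yes] AND [not an Excluded Worker (section 7)? yes] → satisfied.
section 9 — Regulated Hand: [not a Tier II Contractor (section 13)? yes] AND [Class-A Contractor (section 4)? yes] → satisfied.
section 11 — Supervised Engagement: [Tier III Servant (section 2)? no] OR [not a Regulated Hand (section 9)? no] → not satisfied.

No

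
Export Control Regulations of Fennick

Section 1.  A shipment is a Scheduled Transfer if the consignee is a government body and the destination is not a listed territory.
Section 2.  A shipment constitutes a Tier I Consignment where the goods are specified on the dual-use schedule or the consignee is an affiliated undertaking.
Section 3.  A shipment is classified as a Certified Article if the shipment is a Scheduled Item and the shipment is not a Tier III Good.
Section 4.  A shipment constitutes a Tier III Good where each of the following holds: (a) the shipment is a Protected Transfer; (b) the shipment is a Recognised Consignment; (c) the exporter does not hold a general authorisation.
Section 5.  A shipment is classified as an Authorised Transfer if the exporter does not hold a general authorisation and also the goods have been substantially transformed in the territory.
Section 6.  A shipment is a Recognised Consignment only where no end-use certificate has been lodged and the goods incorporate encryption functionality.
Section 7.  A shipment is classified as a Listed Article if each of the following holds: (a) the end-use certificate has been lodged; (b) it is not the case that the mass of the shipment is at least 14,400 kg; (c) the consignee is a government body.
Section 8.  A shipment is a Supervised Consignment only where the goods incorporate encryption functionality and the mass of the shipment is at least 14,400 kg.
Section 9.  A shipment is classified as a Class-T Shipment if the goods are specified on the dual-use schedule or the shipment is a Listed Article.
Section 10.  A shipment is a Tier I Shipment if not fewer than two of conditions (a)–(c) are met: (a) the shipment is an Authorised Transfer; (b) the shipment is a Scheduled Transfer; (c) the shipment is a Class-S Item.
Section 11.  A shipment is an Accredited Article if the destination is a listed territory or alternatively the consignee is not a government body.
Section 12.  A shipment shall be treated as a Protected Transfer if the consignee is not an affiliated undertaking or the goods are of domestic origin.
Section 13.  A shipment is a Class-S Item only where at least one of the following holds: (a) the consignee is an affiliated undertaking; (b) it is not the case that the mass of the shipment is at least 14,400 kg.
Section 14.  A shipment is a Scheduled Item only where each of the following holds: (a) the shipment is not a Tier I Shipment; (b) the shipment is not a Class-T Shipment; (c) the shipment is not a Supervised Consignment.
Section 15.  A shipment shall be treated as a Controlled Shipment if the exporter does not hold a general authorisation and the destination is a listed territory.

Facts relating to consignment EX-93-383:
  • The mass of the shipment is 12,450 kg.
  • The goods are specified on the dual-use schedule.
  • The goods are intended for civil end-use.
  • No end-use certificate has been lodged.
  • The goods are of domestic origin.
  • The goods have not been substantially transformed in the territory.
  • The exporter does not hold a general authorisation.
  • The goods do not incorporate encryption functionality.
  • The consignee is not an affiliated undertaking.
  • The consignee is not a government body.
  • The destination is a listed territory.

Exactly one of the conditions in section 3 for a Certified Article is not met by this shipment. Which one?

section 5 — Authorised Transfer: [the exporter does not hold a general authorisation? yes] AND [the goods have been substantially transformed in the territory? no] → not satisfied.
section 1 — Scheduled Transfer: [the consignee is a government body? no] AND [the destination is not a listed territory? no] → not satisfied.
section 13 — Class-S Item: [the consignee is an affiliated undertaking? no] OR [mass of the shipment: 12,450 kg ≥ 14,400 kg? no, so negated condition yes] → satisfied.
section 10 — Tier I Shipment: Authorised Transfer (section 5)? no; Scheduled Transfer (section 1)? no; Class-S Item (section 13)? yes — 1 of 3 hold (need ≥2) → not satisfied.
section 7 — Listed Article: [the end-use certificate has been lodged? no] AND [mass of the shipment: 12,450 kg ≥ 14,400 kg? no, so negated condition yes] AND [the consignee is a government body? no] → not satisfied.
section 9 — Class-T Shipment: [the goods are specified on the dual-use schedule? yes] OR [Listed Article (section 7)? no] → satisfied.
section 8 — Supervised Consignment: [the goods incorporate encryption functionality? no] AND [mass of the shipment: 12,450 kg ≥ 14,400 kg? no] → not satisfied.
section 14 — Scheduled Item: [not a Tier I Shipment (section 10)? yes] AND [not a Class-T Shipment (section 9)? no] AND [not a Supervised Consignment (section 8)? yes] → not satisfied.
section 12 — Protected Transfer: [the consignee is not an affiliated undertaking? yes] OR [the goods are of domestic origin? yes] → satisfied.
section 6 — Recognised Consignment: [no end-use certificate has been lodged? yes] AND [the goods incorporate encryption functionality? no] → not satisfied.
section 4 — Tier III Good: [Protected Transfer (section 12)? yes] AND [Recognised Consignment (section 6)? no] AND [the exporter does not hold a general authorisation? yes] → not satisfied.
section 3 — Certified Article: [Scheduled Item (section 14)? no] AND [not a Tier III Good (section 4)? yes] → not satisfied.

Scheduled Item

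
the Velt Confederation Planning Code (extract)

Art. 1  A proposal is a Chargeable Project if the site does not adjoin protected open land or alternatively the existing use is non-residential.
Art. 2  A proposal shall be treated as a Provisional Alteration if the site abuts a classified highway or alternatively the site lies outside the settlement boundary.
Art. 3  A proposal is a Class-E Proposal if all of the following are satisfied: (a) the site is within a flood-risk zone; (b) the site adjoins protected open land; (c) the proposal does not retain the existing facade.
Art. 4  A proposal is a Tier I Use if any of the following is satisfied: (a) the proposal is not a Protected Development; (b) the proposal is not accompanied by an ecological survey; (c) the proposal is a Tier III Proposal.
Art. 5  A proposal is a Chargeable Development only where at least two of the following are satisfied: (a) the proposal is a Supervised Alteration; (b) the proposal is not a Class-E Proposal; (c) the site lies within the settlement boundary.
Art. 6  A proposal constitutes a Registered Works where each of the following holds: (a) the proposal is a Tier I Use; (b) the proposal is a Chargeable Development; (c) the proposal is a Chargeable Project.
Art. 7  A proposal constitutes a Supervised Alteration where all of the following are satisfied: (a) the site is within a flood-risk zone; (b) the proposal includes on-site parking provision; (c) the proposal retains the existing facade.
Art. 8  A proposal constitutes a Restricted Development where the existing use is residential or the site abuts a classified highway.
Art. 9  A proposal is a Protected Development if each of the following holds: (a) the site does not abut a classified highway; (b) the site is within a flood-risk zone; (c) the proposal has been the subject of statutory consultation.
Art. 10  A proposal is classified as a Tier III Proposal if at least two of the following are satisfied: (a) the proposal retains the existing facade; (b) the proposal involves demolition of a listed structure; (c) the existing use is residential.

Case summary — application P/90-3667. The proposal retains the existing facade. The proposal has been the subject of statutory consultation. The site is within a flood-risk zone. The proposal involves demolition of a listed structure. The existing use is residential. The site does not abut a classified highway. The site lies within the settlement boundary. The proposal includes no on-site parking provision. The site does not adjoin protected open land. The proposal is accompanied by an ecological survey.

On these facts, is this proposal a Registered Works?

Yes

article 9 — Protected Development: [the site does not abut a classified highway? yes] AND [the site is within a flood-risk zone? yes] AND [the proposal has been the subject of statutory consultation? yes] → satisfied.
article 10 — Tier III Proposal: the proposal retains the existing facade? yes; the proposal involves demolition of a listed structure? yes; the existing use is residential? yes — 3 of 3 hold (need ≥2) → satisfied.
article 4 — Tier I Use: [not a Protected Development (article 9)? no] OR [the proposal is not accompanied by an ecological survey? no] OR [Tier III Proposal (article 10)? yes] → satisfied.
article 7 — Supervised Alteration: [the site is within a flood-risk zone? yes] AND [the proposal includes on-site parking provision? no] AND [the proposal retains the existing facade? yes] → not satisfied.
article 3 — Class-E Proposal: [the site is within a flood-risk zone? yes] AND [the site adjoins protected open land? no] AND [the proposal does not retain the existing facade? no] → not satisfied.
article 5 — Chargeable Development: Supervised Alteration (article 7)? no; not a Class-E Proposal (article 3)? yes; the site lies within the settlement boundary? yes — 2 of 3 hold (need ≥2) → satisfied.
article 1 — Chargeable Project: [the site does not adjoin protected open land? yes] OR [the existing use is non-residential? no] → satisfied.
article 6 — Registered Works: [Tier I Use (article 4)? yes] AND [Chargeable Development (article 5)? yes] AND [Chargeable Project (article 1)? yes] → satisfied.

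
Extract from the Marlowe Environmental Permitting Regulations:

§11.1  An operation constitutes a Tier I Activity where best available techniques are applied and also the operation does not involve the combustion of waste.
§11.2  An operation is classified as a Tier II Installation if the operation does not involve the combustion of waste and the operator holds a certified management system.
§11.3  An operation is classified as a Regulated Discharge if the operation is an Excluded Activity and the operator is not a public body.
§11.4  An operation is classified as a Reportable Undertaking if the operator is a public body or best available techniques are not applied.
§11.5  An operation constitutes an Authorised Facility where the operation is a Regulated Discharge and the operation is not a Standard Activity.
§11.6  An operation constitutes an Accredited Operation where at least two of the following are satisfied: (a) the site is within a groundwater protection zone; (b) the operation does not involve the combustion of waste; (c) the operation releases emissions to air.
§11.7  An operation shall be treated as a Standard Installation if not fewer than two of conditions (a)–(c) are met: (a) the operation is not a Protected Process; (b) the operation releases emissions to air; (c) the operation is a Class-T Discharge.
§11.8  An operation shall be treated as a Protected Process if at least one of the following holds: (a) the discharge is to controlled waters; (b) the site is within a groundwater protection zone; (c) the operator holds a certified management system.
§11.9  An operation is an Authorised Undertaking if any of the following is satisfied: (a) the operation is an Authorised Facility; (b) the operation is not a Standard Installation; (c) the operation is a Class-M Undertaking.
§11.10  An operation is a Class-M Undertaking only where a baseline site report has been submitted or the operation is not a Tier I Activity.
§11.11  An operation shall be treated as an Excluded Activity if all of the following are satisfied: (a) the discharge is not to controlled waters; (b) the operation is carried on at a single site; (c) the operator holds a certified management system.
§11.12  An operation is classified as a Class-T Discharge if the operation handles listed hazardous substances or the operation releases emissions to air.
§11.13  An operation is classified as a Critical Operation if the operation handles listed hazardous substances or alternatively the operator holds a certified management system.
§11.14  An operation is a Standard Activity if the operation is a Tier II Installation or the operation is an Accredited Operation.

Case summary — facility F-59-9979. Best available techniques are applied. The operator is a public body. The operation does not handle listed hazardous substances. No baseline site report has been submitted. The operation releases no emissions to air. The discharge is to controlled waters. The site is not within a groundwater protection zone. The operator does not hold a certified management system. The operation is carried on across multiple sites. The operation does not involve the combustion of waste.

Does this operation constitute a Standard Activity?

No

§11.2 — Tier II Installation: [the operation does not involve the combustion of waste? yes] AND [the operator holds a certified management system? no] → not satisfied.
§11.6 — Accredited Operation: the site is within a groundwater protection zone? no; the operation does not involve the combustion of waste? yes; the operation releases emissions to air? no — 1 of 3 hold (need ≥2) → not satisfied.
§11.14 — Standard Activity: [Tier II Installation (§11.2)? no] OR [Accredited Operation (§11.6)? no] → not satisfied.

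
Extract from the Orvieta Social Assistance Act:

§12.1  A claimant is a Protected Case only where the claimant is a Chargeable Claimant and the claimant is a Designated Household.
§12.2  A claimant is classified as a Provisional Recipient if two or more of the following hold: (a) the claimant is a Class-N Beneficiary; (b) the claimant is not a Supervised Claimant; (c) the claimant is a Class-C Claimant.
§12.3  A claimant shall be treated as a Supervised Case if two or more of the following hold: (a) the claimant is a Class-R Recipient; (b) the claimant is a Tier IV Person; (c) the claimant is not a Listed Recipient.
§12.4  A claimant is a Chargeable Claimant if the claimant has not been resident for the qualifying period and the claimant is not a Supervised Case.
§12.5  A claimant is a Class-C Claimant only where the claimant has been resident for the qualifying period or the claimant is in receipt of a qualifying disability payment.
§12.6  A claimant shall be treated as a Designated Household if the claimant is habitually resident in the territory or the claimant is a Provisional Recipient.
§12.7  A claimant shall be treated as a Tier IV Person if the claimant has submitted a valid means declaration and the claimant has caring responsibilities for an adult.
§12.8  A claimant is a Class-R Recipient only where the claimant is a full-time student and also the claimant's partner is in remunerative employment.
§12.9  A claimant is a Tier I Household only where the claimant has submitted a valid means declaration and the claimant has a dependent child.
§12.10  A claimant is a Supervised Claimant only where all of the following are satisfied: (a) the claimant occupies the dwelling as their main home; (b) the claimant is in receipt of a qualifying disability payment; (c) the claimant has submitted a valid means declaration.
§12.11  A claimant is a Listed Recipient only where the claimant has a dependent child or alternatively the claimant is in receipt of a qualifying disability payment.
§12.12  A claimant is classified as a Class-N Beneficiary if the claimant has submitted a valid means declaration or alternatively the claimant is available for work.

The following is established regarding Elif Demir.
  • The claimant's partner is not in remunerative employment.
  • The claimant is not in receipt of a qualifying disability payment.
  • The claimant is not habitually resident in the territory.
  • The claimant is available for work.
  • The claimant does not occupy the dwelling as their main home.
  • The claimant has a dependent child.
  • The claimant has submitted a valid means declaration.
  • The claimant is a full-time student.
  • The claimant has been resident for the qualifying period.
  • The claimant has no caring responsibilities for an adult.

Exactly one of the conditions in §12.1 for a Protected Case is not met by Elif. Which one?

§12.8 — Class-R Recipient: [the claimant is a full-time student? yes] AND [the claimant's partner is in remunerative employment? no] → not satisfied.
§12.7 — Tier IV Person: [the claimant has submitted a valid means declaration? yes] AND [the claimant has caring responsibilities for an adult? no] → not satisfied.
§12.11 — Listed Recipient: [the claimant has a dependent child? yes] OR [the claimant is in receipt of a qualifying disability payment? no] → satisfied.
§12.3 — Supervised Case: Class-R Recipient (§12.8)? no; Tier IV Person (§12.7)? no; not a Listed Recipient (§12.11)? no — 0 of 3 hold (need ≥2) → not satisfied.
§12.4 — Chargeable Claimant: [the claimant has not been resident for the qualifying period? no] AND [not a Supervised Case (§12.3)? yes] → not satisfied.
§12.12 — Class-N Beneficiary: [the claimant has submitted a valid means declaration? yes] OR [the claimant is available for work? yes] → satisfied.
§12.10 — Supervised Claimant: [the claimant occupies the dwelling as their main home? no] AND [the claimant is in receipt of a qualifying disability payment? no] AND [the claimant has submitted a valid means declaration? yes] → not satisfied.
§12.5 — Class-C Claimant: [the claimant has been resident for the qualifying period? yes] OR [the claimant is in receipt of a qualifying disability payment? no] → satisfied.
§12.2 — Provisional Recipient: Class-N Beneficiary (§12.12)? yes; not a Supervised Claimant (§12.10)? yes; Class-C Claimant (§12.5)? yes — 3 of 3 hold (need ≥2) → satisfied.
§12.6 — Designated Household: [the claimant is habitually resident in the territory? no] OR [Provisional Recipient (§12.2)? yes] → satisfied.
§12.1 — Protected Case: [Chargeable Claimant (§12.4)? no] AND [Designated Household (§12.6)? yes] → not satisfied.

Chargeable Claimant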